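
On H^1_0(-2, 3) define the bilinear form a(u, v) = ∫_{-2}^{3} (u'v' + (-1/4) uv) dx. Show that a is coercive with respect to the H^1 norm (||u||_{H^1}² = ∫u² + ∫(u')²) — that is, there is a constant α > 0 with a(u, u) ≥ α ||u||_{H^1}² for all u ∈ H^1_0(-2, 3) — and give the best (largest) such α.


α = (-25/4 + π^2)/(π^2 + 25)

Coercivity of a(·,·) on H^1_0(-2, 3) means a(u, u) ≥ α ||u||_{H^1}² for every u ∈ H^1_0.
The interval has length L = 5, and Poincaré/coercivity depend only on L. Here a(u, u) = ∫(u')² + (-1/4)·∫u².
Here c = -1/4 < 0 with |c| < (π/L)² = π^2/25, so coercivity still holds. The condition a(u,u) ≥ α||u||_{H^1}² reads (1−α)∫(u')² ≥ (α−c)∫u². Any admissible α is ≤ 1 (rapidly oscillating u have ∫u²/∫(u')² → 0), and α = 1 would force 0 ≥ (1−c)∫u², impossible since c < 1; so 1−α > 0. By the sharp Poincaré inequality on H^1_0 of an interval of length L, ∫(u')² ≥ (π/L)²∫u² with equality for the first sine mode sin(π(x−x₀)/L) (x₀ the left endpoint), so the inequality holds for all u iff (1−α)(π/L)² ≥ α − c, i.e. α ≤ ((π/L)² + c)/((π/L)² + 1) = (1 + c(L/π)²)/(1 + (L/π)²). (Direct route, valid since c ≤ 0: Poincaré gives c∫u² ≥ c(L/π)²∫(u')², so a(u,u) ≥ (1 + c(L/π)²)∫(u')², while ||u||_{H^1}² ≤ (1 + (L/π)²)∫(u')²; dividing yields the same α.) With (π/L)² = π^2/25 and c = -1/4, the largest admissible constant is α = ((π/L)² + c)/((π/L)² + 1).
Simplifying, α = (-25/4 + π^2)/(π^2 + 25).


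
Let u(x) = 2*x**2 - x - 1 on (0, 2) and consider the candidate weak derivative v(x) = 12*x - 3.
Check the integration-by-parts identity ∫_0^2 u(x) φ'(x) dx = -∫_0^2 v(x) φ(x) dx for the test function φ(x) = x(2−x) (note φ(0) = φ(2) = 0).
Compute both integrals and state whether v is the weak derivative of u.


LHS = -4, RHS = -12. No, v is not the weak derivative of u.

u(x) = 2*x**2 - x - 1, classical derivative u'(x) = 4*x - 1.
φ(x) = x(2−x), so φ'(x) = 2 - 2*x.
Note φ(0) = φ(2) = 0, so the boundary term u·φ vanishes.
LHS = ∫_0^2 u(x) φ'(x) dx = ∫_0^2 (-4*x^3 + 6*x^2 - 2) dx. Term by term:
  ∫_0^2 -4*x^3 dx = -16;  ∫_0^2 6*x^2 dx = 16;  ∫_0^2 -2 dx = -4.
Sum: -16 + 16 − 4 = -4.
So LHS = -4.
∫_0^2 v(x) φ(x) dx = ∫_0^2 (-12*x^3 + 27*x^2 - 6*x) dx. Term by term:
  ∫_0^2 -12*x^3 dx = -48;  ∫_0^2 27*x^2 dx = 72;  ∫_0^2 -6*x dx = -12.
Sum: -48 + 72 − 12 = 12.
So RHS = -∫_0^2 v(x) φ(x) dx = -12.
LHS − RHS = 8 ≠ 0, so the identity fails.
(For a valid weak derivative the identity must hold for EVERY test function, in particular this one. The failure shows v is NOT the weak derivative of u.)
Correct weak derivative would be u'(x) = 4*x - 1.


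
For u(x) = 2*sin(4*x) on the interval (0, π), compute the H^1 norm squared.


||u||_{H^1(0,π)}^2 = 34*π

u'(x) = 8*cos(4*x).
Expand u² and (u')² and integrate term by term on (0, π), using: for integers n ≥ 1, ∫_0^π sin²(nx) dx = ∫_0^π cos²(nx) dx = π/2; for n ≠ n', ∫_0^π sin(nx)sin(n'x) dx = ∫_0^π cos(nx)cos(n'x) dx = 0; and by product-to-sum, ∫_0^π sin(nx)cos(n'x) dx = ½∫_0^π [sin((n+n')x) + sin((n−n')x)] dx, which is 0 when n+n' is even and 2n/(n²−n'²) when n+n' is odd (it need not vanish on (0, π)).
  u² squared terms: (2)²·∫sin(4x)² dx = 4·π/2 = 2*π.
  So ∫_0^π u² dx = 2*π.
  (u')² squared terms: (8)²·∫cos(4x)² dx = 64·π/2 = 32*π.
  So ∫_0^π (u')² dx = 32*π.
||u||_{H^1}^2 = (2*π) + (32*π) = 34*π.


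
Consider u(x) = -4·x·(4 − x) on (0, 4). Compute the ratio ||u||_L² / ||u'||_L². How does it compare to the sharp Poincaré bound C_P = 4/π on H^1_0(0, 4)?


||u||_L² / ||u'||_L² = 2*sqrt(10)/5 < C_P = 4/π.

u(x) = -4·x·(4 − x), so u'(x) = 8*x - 16.
u(x) = -4·x·(4 − x) vanishes at x = 0 and x = 4, so u ∈ H^1_0(0, 4). Differentiate via the product rule and integrate the resulting polynomials term by term.
  ∫_0^4 u² dx = ∫_0^4 (16*x^4 - 128*x^3 + 256*x^2) dx. Term by term:
    ∫_0^4 16*x^4 dx = 16384/5;  ∫_0^4 -128*x^3 dx = -8192;  ∫_0^4 256*x^2 dx = 16384/3.
  Sum: 16384/5 − 8192 + 16384/3 = 8192/15.
  ∫_0^4 (u')² dx = ∫_0^4 (64*x^2 - 256*x + 256) dx. Term by term:
    ∫_0^4 64*x^2 dx = 4096/3;  ∫_0^4 -256*x dx = -2048;  ∫_0^4 256 dx = 1024.
  Sum: 4096/3 − 2048 + 1024 = 1024/3.
∫_0^4 u² dx = 8192/15, so ||u||_L² = 64*sqrt(30)/15.
∫_0^4 (u')² dx = 1024/3, so ||u'||_L² = 32*sqrt(3)/3.
Ratio ||u||_L² / ||u'||_L² = 2*sqrt(10)/5.
Sharp Poincaré constant on H^1_0(0, 4) is C_P = L/π = 4/π, achieved by sin(π/4·x).
A polynomial bump cannot attain the sharp Poincaré constant (only the first sine eigenfunction does), so the ratio is strictly less than C_P, consistent with ||u||_L² ≤ C_P ||u'||_L².


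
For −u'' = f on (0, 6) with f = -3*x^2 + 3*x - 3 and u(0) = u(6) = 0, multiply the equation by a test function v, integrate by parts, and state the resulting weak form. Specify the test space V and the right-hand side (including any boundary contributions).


V = H^1_0(0, 6) (so v(0) = v(6) = 0); weak form: ∫_0^6 u'v' dx = ∫_0^6 (-3*x^2 + 3*x - 3) v dx for all v ∈ V.

Multiply both sides by a test function v and integrate from 0 to 6:
  ∫_0^6 −u''(x) v(x) dx = ∫_0^6 f(x) v(x) dx.
Integrate the LHS by parts once:
  ∫_0^6 −u'' v dx = −[u'(x) v(x)]_0^6 + ∫_0^6 u'(x) v'(x) dx.
Thus ∫_0^6 u'(x) v'(x) dx = ∫_0^6 f(x) v(x) dx + [u'(x) v(x)]_0^6.
Choose V so that boundary terms are either known or forced to vanish.
u is Dirichlet: u(0) = u(6) = 0. Let V = H^1_0(0, 6); then v(0) = v(6) = 0, and [u' v]_0^6 = 0.
Weak formulation: find u (satisfying any essential BC) such that ∫_0^6 u'(x) v'(x) dx = ∫_0^6 f v dx for all v ∈ V.
Substituting f(x) = -3*x^2 + 3*x - 3, the right-hand side is ∫_0^6 (-3*x^2 + 3*x - 3) v dx.


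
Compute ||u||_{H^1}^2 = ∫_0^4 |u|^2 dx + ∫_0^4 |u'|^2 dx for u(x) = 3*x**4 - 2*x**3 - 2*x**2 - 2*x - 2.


||u||_{H^1}^2 = 7795040/21

The H^1 norm (squared) on an interval (0, L) is
  ||u||_{H^1}^2 = ∫_0^L u(x)^2 dx + ∫_0^L u'(x)^2 dx.
Compute u'(x) = 12*x**3 - 6*x**2 - 4*x - 2.
Then u(x)^2 = 9*x**8 - 12*x**7 - 8*x**6 - 4*x**5 + 16*x**3 + 12*x**2 + 8*x + 4 and u'(x)^2 = 144*x**6 - 144*x**5 - 60*x**4 + 40*x**2 + 16*x + 4.
Integrate each monomial from 0 to 4 using ∫_0^4 c·x^n dx = c·4^(n+1)/(n+1):
  ∫_0^4 u(x)^2 dx = ∫_0^4 (9*x^8 - 12*x^7 - 8*x^6 - 4*x^5 + 16*x^3 + 12*x^2 + 8*x + 4) dx. Term by term:
    ∫_0^4 9*x^8 dx = 262144;  ∫_0^4 -12*x^7 dx = -98304;  ∫_0^4 -8*x^6 dx = -131072/7;
    ∫_0^4 -4*x^5 dx = -8192/3;  ∫_0^4 16*x^3 dx = 1024;  ∫_0^4 12*x^2 dx = 256;
    ∫_0^4 8*x dx = 64;  ∫_0^4 4 dx = 16.
  Sum: 262144 − 98304 − 131072/7 − 8192/3 + 1024 + 256 + 64 + 16 = 3018640/21.
  ∫_0^4 u'(x)^2 dx = ∫_0^4 (144*x^6 - 144*x^5 - 60*x^4 + 40*x^2 + 16*x + 4) dx. Term by term:
    ∫_0^4 144*x^6 dx = 2359296/7;  ∫_0^4 -144*x^5 dx = -98304;  ∫_0^4 -60*x^4 dx = -12288;
    ∫_0^4 40*x^2 dx = 2560/3;  ∫_0^4 16*x dx = 128;  ∫_0^4 4 dx = 16.
  Sum: 2359296/7 − 98304 − 12288 + 2560/3 + 128 + 16 = 4776400/21.
Adding: ||u||_{H^1}^2 = 3018640/21 + 4776400/21 = 7795040/21.


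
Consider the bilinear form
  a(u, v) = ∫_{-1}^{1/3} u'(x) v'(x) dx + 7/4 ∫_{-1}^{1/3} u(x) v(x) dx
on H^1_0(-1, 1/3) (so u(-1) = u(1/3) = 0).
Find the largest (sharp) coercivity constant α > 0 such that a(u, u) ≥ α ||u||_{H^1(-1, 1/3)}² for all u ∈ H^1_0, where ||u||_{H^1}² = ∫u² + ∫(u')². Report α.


α = 1

Coercivity of a(·,·) on H^1_0(-1, 1/3) means a(u, u) ≥ α ||u||_{H^1}² for every u ∈ H^1_0.
The interval has length L = 4/3, and Poincaré/coercivity depend only on L. Here a(u, u) = ∫(u')² + (7/4)·∫u².
Here c = 7/4 ≥ 1, so a(u,u) = ∫(u')² + c∫u² ≥ ∫(u')² + ∫u² = ||u||_{H^1}², i.e. α = 1 works. No larger α is possible: a(u,u) ≥ α||u||_{H^1}² means (1−α)∫(u')² ≥ (α−c)∫u², and for the modes u_n = sin(nπ(x−x₀)/L) (x₀ the left endpoint) one has ∫u_n²/∫(u_n')² = (L/(nπ))² → 0, so a(u_n,u_n)/||u_n||_{H^1}² → 1. Hence the optimal constant is α = 1.
Therefore α = 1.


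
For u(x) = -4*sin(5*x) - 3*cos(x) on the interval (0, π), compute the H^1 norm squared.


||u||_{H^1(0,π)}^2 = 217*π

u'(x) = 3*sin(x) - 20*cos(5*x).
Expand u² and (u')² and integrate term by term on (0, π), using: for integers n ≥ 1, ∫_0^π sin²(nx) dx = ∫_0^π cos²(nx) dx = π/2; for n ≠ n', ∫_0^π sin(nx)sin(n'x) dx = ∫_0^π cos(nx)cos(n'x) dx = 0; and by product-to-sum, ∫_0^π sin(nx)cos(n'x) dx = ½∫_0^π [sin((n+n')x) + sin((n−n')x)] dx, which is 0 when n+n' is even and 2n/(n²−n'²) when n+n' is odd (it need not vanish on (0, π)).
  u² squared terms: (-4)²·∫sin(5x)² dx = 16·π/2 = 8*π;  (-3)²·∫cos(x)² dx = 9·π/2 = 9*π/2.
  u² cross terms: 2·(-4)·(-3)·∫sin(5x)·cos(x) dx = 24·(0) = 0.
  So ∫_0^π u² dx = 8*π + 9*π/2 + 0 = 25*π/2.
  (u')² squared terms: (-20)²·∫cos(5x)² dx = 400·π/2 = 200*π;  (3)²·∫sin(x)² dx = 9·π/2 = 9*π/2.
  (u')² cross terms: 2·(-20)·(3)·∫cos(5x)·sin(x) dx = -120·(0) = 0.
  So ∫_0^π (u')² dx = 200*π + 9*π/2 + 0 = 409*π/2.
||u||_{H^1}^2 = (25*π/2) + (409*π/2) = 217*π.


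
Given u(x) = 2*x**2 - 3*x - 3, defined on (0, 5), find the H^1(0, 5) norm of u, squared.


||u||_{H^1}^2 = 3545/3

The H^1 norm (squared) on an interval (0, L) is
  ||u||_{H^1}^2 = ∫_0^L u(x)^2 dx + ∫_0^L u'(x)^2 dx.
Compute u'(x) = 4*x - 3.
Then u(x)^2 = 4*x**4 - 12*x**3 - 3*x**2 + 18*x + 9 and u'(x)^2 = 16*x**2 - 24*x + 9.
Integrate each monomial from 0 to 5 using ∫_0^5 c·x^n dx = c·5^(n+1)/(n+1):
  ∫_0^5 u(x)^2 dx = ∫_0^5 (4*x^4 - 12*x^3 - 3*x^2 + 18*x + 9) dx. Term by term:
    ∫_0^5 4*x^4 dx = 2500;  ∫_0^5 -12*x^3 dx = -1875;  ∫_0^5 -3*x^2 dx = -125;
    ∫_0^5 18*x dx = 225;  ∫_0^5 9 dx = 45.
  Sum: 2500 − 1875 − 125 + 225 + 45 = 770.
  ∫_0^5 u'(x)^2 dx = ∫_0^5 (16*x^2 - 24*x + 9) dx. Term by term:
    ∫_0^5 16*x^2 dx = 2000/3;  ∫_0^5 -24*x dx = -300;  ∫_0^5 9 dx = 45.
  Sum: 2000/3 − 300 + 45 = 1235/3.
Adding: ||u||_{H^1}^2 = 770 + 1235/3 = 3545/3.


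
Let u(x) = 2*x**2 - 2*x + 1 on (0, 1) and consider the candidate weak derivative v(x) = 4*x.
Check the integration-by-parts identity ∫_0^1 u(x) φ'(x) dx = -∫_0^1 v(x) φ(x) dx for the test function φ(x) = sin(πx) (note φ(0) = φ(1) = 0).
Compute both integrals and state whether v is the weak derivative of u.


LHS = 0, RHS = -4/π. No, v is not the weak derivative of u.

u(x) = 2*x**2 - 2*x + 1, classical derivative u'(x) = 4*x - 2.
φ(x) = sin(πx), so φ'(x) = π*cos(π*x).
Note φ(0) = φ(1) = 0, so the boundary term u·φ vanishes.
LHS = ∫_0^1 u(x) φ'(x) dx = ∫_0^1 (2*π*x^2*cos(π*x) - 2*π*x*cos(π*x) + π*cos(π*x)) dx. Term by term:
  ∫_0^1 π*cos(π*x) dx = 0;  ∫_0^1 -2*π*x*cos(π*x) dx = 4/π;  ∫_0^1 2*π*x^2*cos(π*x) dx = -4/π.
Sum: 0 + 4/π − 4/π = 0.
So LHS = 0.
∫_0^1 v(x) φ(x) dx = ∫_0^1 (4*x*sin(π*x)) dx. Term by term:
  ∫_0^1 4*x*sin(π*x) dx = 4/π.
So RHS = -∫_0^1 v(x) φ(x) dx = -4/π.
LHS − RHS = 4/π ≠ 0, so the identity fails.
(For a valid weak derivative the identity must hold for EVERY test function, in particular this one. The failure shows v is NOT the weak derivative of u.)
Correct weak derivative would be u'(x) = 4*x - 2.


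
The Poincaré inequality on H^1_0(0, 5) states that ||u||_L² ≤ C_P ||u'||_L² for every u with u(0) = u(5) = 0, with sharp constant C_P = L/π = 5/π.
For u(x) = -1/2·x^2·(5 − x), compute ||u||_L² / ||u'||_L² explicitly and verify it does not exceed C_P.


||u||_L² / ||u'||_L² = 5*sqrt(14)/14 < C_P = 5/π.

u(x) = -1/2·x^2·(5 − x), so u'(x) = x*(3*x - 10)/2.
u(x) = -1/2·x^2·(5 − x) vanishes at x = 0 and x = 5, so u ∈ H^1_0(0, 5). Differentiate via the product rule and integrate the resulting polynomials term by term.
  ∫_0^5 u² dx = ∫_0^5 (x^6/4 - 5*x^5/2 + 25*x^4/4) dx. Term by term:
    ∫_0^5 x^6/4 dx = 78125/28;  ∫_0^5 -5*x^5/2 dx = -78125/12;  ∫_0^5 25*x^4/4 dx = 15625/4.
  Sum: 78125/28 − 78125/12 + 15625/4 = 15625/84.
  ∫_0^5 (u')² dx = ∫_0^5 (9*x^4/4 - 15*x^3 + 25*x^2) dx. Term by term:
    ∫_0^5 9*x^4/4 dx = 5625/4;  ∫_0^5 -15*x^3 dx = -9375/4;  ∫_0^5 25*x^2 dx = 3125/3.
  Sum: 5625/4 − 9375/4 + 3125/3 = 625/6.
∫_0^5 u² dx = 15625/84, so ||u||_L² = 125*sqrt(21)/42.
∫_0^5 (u')² dx = 625/6, so ||u'||_L² = 25*sqrt(6)/6.
Ratio ||u||_L² / ||u'||_L² = 5*sqrt(14)/14.
Sharp Poincaré constant on H^1_0(0, 5) is C_P = L/π = 5/π, achieved by sin(π/5·x).
A polynomial bump cannot attain the sharp Poincaré constant (only the first sine eigenfunction does), so the ratio is strictly less than C_P, consistent with ||u||_L² ≤ C_P ||u'||_L².


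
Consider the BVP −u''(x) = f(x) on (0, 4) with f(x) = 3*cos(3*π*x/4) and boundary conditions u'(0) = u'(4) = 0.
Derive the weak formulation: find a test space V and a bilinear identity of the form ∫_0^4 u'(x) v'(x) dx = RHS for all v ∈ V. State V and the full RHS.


V = H^1(0, 4) (no boundary constraint on v; u is determined up to an additive constant); weak form: ∫_0^4 u'v' dx = ∫_0^4 (3*cos(3*π*x/4)) v dx for all v ∈ V.

Multiply both sides by a test function v and integrate from 0 to 4:
  ∫_0^4 −u''(x) v(x) dx = ∫_0^4 f(x) v(x) dx.
Integrate the LHS by parts once:
  ∫_0^4 −u'' v dx = −[u'(x) v(x)]_0^4 + ∫_0^4 u'(x) v'(x) dx.
Thus ∫_0^4 u'(x) v'(x) dx = ∫_0^4 f(x) v(x) dx + [u'(x) v(x)]_0^4.
Choose V so that boundary terms are either known or forced to vanish.
u has homogeneous Neumann: u'(0) = u'(4) = 0. So [u' v]_0^4 = 0·v(4) − 0·v(0) = 0 for any v; take V = H^1(0, 4).
Weak formulation: find u (satisfying any essential BC) such that ∫_0^4 u'(x) v'(x) dx = ∫_0^4 f v dx for all v ∈ V (homogeneous Neumann, so boundary terms vanish).
Substituting f(x) = 3*cos(3*π*x/4), the right-hand side is ∫_0^4 (3*cos(3*π*x/4)) v dx.
Compatibility check (pure Neumann): taking v ≡ 1 ∈ V gives 0 = ∫_0^4 f dx + (0) − (0), i.e. ∫_0^4 f dx must equal u'(0) − u'(4) = 0. Indeed ∫_0^4 (3*cos(3*π*x/4)) dx = 0, so the data are compatible. The solution is then unique only up to an additive constant (fix it e.g. by requiring ∫_0^4 u dx = 0).


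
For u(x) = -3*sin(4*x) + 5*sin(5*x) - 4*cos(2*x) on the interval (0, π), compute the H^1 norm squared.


||u||_{H^1(0,π)}^2 = -2000/21 + 883*π/2

u'(x) = 8*sin(2*x) - 12*cos(4*x) + 25*cos(5*x).
Expand u² and (u')² and integrate term by term on (0, π), using: for integers n ≥ 1, ∫_0^π sin²(nx) dx = ∫_0^π cos²(nx) dx = π/2; for n ≠ n', ∫_0^π sin(nx)sin(n'x) dx = ∫_0^π cos(nx)cos(n'x) dx = 0; and by product-to-sum, ∫_0^π sin(nx)cos(n'x) dx = ½∫_0^π [sin((n+n')x) + sin((n−n')x)] dx, which is 0 when n+n' is even and 2n/(n²−n'²) when n+n' is odd (it need not vanish on (0, π)).
  u² squared terms: (-4)²·∫cos(2x)² dx = 16·π/2 = 8*π;  (-3)²·∫sin(4x)² dx = 9·π/2 = 9*π/2;  (5)²·∫sin(5x)² dx = 25·π/2 = 25*π/2.
  u² cross terms: 2·(-4)·(-3)·∫cos(2x)·sin(4x) dx = 24·(0) = 0;  2·(-4)·(5)·∫cos(2x)·sin(5x) dx = -40·(10/21) = -400/21;  2·(-3)·(5)·∫sin(4x)·sin(5x) dx = -30·(0) = 0.
  So ∫_0^π u² dx = 8*π + 9*π/2 + 25*π/2 + 0 − 400/21 + 0 = -400/21 + 25*π.
  (u')² squared terms: (-12)²·∫cos(4x)² dx = 144·π/2 = 72*π;  (8)²·∫sin(2x)² dx = 64·π/2 = 32*π;  (25)²·∫cos(5x)² dx = 625·π/2 = 625*π/2.
  (u')² cross terms: 2·(-12)·(8)·∫cos(4x)·sin(2x) dx = -192·(0) = 0;  2·(-12)·(25)·∫cos(4x)·cos(5x) dx = -600·(0) = 0;  2·(8)·(25)·∫sin(2x)·cos(5x) dx = 400·(-4/21) = -1600/21.
  So ∫_0^π (u')² dx = 72*π + 32*π + 625*π/2 + 0 + 0 − 1600/21 = -1600/21 + 833*π/2.
||u||_{H^1}^2 = (-400/21 + 25*π) + (-1600/21 + 833*π/2) = -2000/21 + 883*π/2.


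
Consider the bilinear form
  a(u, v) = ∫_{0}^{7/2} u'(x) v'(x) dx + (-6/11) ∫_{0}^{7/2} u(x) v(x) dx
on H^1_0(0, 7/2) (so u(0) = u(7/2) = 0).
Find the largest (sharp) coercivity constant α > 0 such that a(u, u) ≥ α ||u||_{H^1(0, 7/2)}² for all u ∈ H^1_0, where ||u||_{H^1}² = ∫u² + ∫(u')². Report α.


α = 2*(-147 + 22*π^2)/(11*(4*π^2 + 49))

Coercivity of a(·,·) on H^1_0(0, 7/2) means a(u, u) ≥ α ||u||_{H^1}² for every u ∈ H^1_0.
The interval has length L = 7/2, and Poincaré/coercivity depend only on L. Here a(u, u) = ∫(u')² + (-6/11)·∫u².
Here c = -6/11 < 0 with |c| < (π/L)² = 4*π^2/49, so coercivity still holds. The condition a(u,u) ≥ α||u||_{H^1}² reads (1−α)∫(u')² ≥ (α−c)∫u². Any admissible α is ≤ 1 (rapidly oscillating u have ∫u²/∫(u')² → 0), and α = 1 would force 0 ≥ (1−c)∫u², impossible since c < 1; so 1−α > 0. By the sharp Poincaré inequality on H^1_0 of an interval of length L, ∫(u')² ≥ (π/L)²∫u² with equality for the first sine mode sin(π(x−x₀)/L) (x₀ the left endpoint), so the inequality holds for all u iff (1−α)(π/L)² ≥ α − c, i.e. α ≤ ((π/L)² + c)/((π/L)² + 1) = (1 + c(L/π)²)/(1 + (L/π)²). (Direct route, valid since c ≤ 0: Poincaré gives c∫u² ≥ c(L/π)²∫(u')², so a(u,u) ≥ (1 + c(L/π)²)∫(u')², while ||u||_{H^1}² ≤ (1 + (L/π)²)∫(u')²; dividing yields the same α.) With (π/L)² = 4*π^2/49 and c = -6/11, the largest admissible constant is α = ((π/L)² + c)/((π/L)² + 1).
Simplifying, α = 2*(-147 + 22*π^2)/(11*(4*π^2 + 49)).


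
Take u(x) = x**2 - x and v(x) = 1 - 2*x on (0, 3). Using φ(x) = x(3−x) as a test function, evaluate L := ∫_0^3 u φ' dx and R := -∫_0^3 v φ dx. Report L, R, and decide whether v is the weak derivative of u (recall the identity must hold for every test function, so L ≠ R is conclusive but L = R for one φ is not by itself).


LHS = -9, RHS = 9. No, v is not the weak derivative of u.

u(x) = x**2 - x, classical derivative u'(x) = 2*x - 1.
φ(x) = x(3−x), so φ'(x) = 3 - 2*x.
Note φ(0) = φ(3) = 0, so the boundary term u·φ vanishes.
LHS = ∫_0^3 u(x) φ'(x) dx = ∫_0^3 (-2*x^3 + 5*x^2 - 3*x) dx. Term by term:
  ∫_0^3 -2*x^3 dx = -81/2;  ∫_0^3 5*x^2 dx = 45;  ∫_0^3 -3*x dx = -27/2.
Sum: -81/2 + 45 − 27/2 = -9.
So LHS = -9.
∫_0^3 v(x) φ(x) dx = ∫_0^3 (2*x^3 - 7*x^2 + 3*x) dx. Term by term:
  ∫_0^3 2*x^3 dx = 81/2;  ∫_0^3 -7*x^2 dx = -63;  ∫_0^3 3*x dx = 27/2.
Sum: 81/2 − 63 + 27/2 = -9.
So RHS = -∫_0^3 v(x) φ(x) dx = 9.
LHS − RHS = -18 ≠ 0, so the identity fails.
(For a valid weak derivative the identity must hold for EVERY test function, in particular this one. The failure shows v is NOT the weak derivative of u.)
Correct weak derivative would be u'(x) = 2*x - 1.


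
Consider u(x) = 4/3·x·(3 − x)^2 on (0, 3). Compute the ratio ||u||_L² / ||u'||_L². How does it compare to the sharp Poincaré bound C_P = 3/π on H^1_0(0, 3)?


||u||_L² / ||u'||_L² = 3*sqrt(14)/14 < C_P = 3/π.

u(x) = 4/3·x·(3 − x)^2, so u'(x) = 4*(x - 3)*(x - 1).
u(x) = 4/3·x·(3 − x)^2 vanishes at x = 0 and x = 3, so u ∈ H^1_0(0, 3). Differentiate via the product rule and integrate the resulting polynomials term by term.
  ∫_0^3 u² dx = ∫_0^3 (16*x^6/9 - 64*x^5/3 + 96*x^4 - 192*x^3 + 144*x^2) dx. Term by term:
    ∫_0^3 16*x^6/9 dx = 3888/7;  ∫_0^3 -64*x^5/3 dx = -2592;  ∫_0^3 96*x^4 dx = 23328/5;
    ∫_0^3 -192*x^3 dx = -3888;  ∫_0^3 144*x^2 dx = 1296.
  Sum: 3888/7 − 2592 + 23328/5 − 3888 + 1296 = 1296/35.
  ∫_0^3 (u')² dx = ∫_0^3 (16*x^4 - 128*x^3 + 352*x^2 - 384*x + 144) dx. Term by term:
    ∫_0^3 16*x^4 dx = 3888/5;  ∫_0^3 -128*x^3 dx = -2592;  ∫_0^3 352*x^2 dx = 3168;
    ∫_0^3 -384*x dx = -1728;  ∫_0^3 144 dx = 432.
  Sum: 3888/5 − 2592 + 3168 − 1728 + 432 = 288/5.
∫_0^3 u² dx = 1296/35, so ||u||_L² = 36*sqrt(35)/35.
∫_0^3 (u')² dx = 288/5, so ||u'||_L² = 12*sqrt(10)/5.
Ratio ||u||_L² / ||u'||_L² = 3*sqrt(14)/14.
Sharp Poincaré constant on H^1_0(0, 3) is C_P = L/π = 3/π, achieved by sin(π/3·x).
A polynomial bump cannot attain the sharp Poincaré constant (only the first sine eigenfunction does), so the ratio is strictly less than C_P, consistent with ||u||_L² ≤ C_P ||u'||_L².


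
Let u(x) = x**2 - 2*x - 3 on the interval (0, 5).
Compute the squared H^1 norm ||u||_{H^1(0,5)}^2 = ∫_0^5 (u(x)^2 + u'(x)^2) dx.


||u||_{H^1}^2 = 595/3

The H^1 norm (squared) on an interval (0, L) is
  ||u||_{H^1}^2 = ∫_0^L u(x)^2 dx + ∫_0^L u'(x)^2 dx.
Compute u'(x) = 2*x - 2.
Then u(x)^2 = x**4 - 4*x**3 - 2*x**2 + 12*x + 9 and u'(x)^2 = 4*x**2 - 8*x + 4.
Integrate each monomial from 0 to 5 using ∫_0^5 c·x^n dx = c·5^(n+1)/(n+1):
  ∫_0^5 u(x)^2 dx = ∫_0^5 (x^4 - 4*x^3 - 2*x^2 + 12*x + 9) dx. Term by term:
    ∫_0^5 x^4 dx = 625;  ∫_0^5 -4*x^3 dx = -625;  ∫_0^5 -2*x^2 dx = -250/3;
    ∫_0^5 12*x dx = 150;  ∫_0^5 9 dx = 45.
  Sum: 625 − 625 − 250/3 + 150 + 45 = 335/3.
  ∫_0^5 u'(x)^2 dx = ∫_0^5 (4*x^2 - 8*x + 4) dx. Term by term:
    ∫_0^5 4*x^2 dx = 500/3;  ∫_0^5 -8*x dx = -100;  ∫_0^5 4 dx = 20.
  Sum: 500/3 − 100 + 20 = 260/3.
Adding: ||u||_{H^1}^2 = 335/3 + 260/3 = 595/3.


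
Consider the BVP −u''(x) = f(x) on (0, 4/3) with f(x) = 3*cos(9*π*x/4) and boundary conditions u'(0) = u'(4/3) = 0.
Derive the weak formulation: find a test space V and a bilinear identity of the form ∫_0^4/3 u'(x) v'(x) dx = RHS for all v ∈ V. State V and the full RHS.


V = H^1(0, 4/3) (no boundary constraint on v; u is determined up to an additive constant); weak form: ∫_0^4/3 u'v' dx = ∫_0^4/3 (3*cos(9*π*x/4)) v dx for all v ∈ V.

Multiply both sides by a test function v and integrate from 0 to 4/3:
  ∫_0^4/3 −u''(x) v(x) dx = ∫_0^4/3 f(x) v(x) dx.
Integrate the LHS by parts once:
  ∫_0^4/3 −u'' v dx = −[u'(x) v(x)]_0^4/3 + ∫_0^4/3 u'(x) v'(x) dx.
Thus ∫_0^4/3 u'(x) v'(x) dx = ∫_0^4/3 f(x) v(x) dx + [u'(x) v(x)]_0^4/3.
Choose V so that boundary terms are either known or forced to vanish.
u has homogeneous Neumann: u'(0) = u'(4/3) = 0. So [u' v]_0^4/3 = 0·v(4/3) − 0·v(0) = 0 for any v; take V = H^1(0, 4/3).
Weak formulation: find u (satisfying any essential BC) such that ∫_0^4/3 u'(x) v'(x) dx = ∫_0^4/3 f v dx for all v ∈ V (homogeneous Neumann, so boundary terms vanish).
Substituting f(x) = 3*cos(9*π*x/4), the right-hand side is ∫_0^4/3 (3*cos(9*π*x/4)) v dx.
Compatibility check (pure Neumann): taking v ≡ 1 ∈ V gives 0 = ∫_0^4/3 f dx + (0) − (0), i.e. ∫_0^4/3 f dx must equal u'(0) − u'(4/3) = 0. Indeed ∫_0^4/3 (3*cos(9*π*x/4)) dx = 0, so the data are compatible. The solution is then unique only up to an additive constant (fix it e.g. by requiring ∫_0^4/3 u dx = 0).


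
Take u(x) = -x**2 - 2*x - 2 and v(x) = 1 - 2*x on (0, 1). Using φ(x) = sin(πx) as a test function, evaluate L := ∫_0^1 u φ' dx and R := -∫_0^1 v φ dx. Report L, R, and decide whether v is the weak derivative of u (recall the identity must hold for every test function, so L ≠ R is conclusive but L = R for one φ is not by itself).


LHS = 6/π, RHS = 0. No, v is not the weak derivative of u.

u(x) = -x**2 - 2*x - 2, classical derivative u'(x) = -2*x - 2.
φ(x) = sin(πx), so φ'(x) = π*cos(π*x).
Note φ(0) = φ(1) = 0, so the boundary term u·φ vanishes.
LHS = ∫_0^1 u(x) φ'(x) dx = ∫_0^1 (-π*x^2*cos(π*x) - 2*π*x*cos(π*x) - 2*π*cos(π*x)) dx. Term by term:
  ∫_0^1 -2*π*cos(π*x) dx = 0;  ∫_0^1 -π*x^2*cos(π*x) dx = 2/π;  ∫_0^1 -2*π*x*cos(π*x) dx = 4/π.
Sum: 0 + 2/π + 4/π = 6/π.
So LHS = 6/π.
∫_0^1 v(x) φ(x) dx = ∫_0^1 (-2*x*sin(π*x) + sin(π*x)) dx. Term by term:
  ∫_0^1 -2*x*sin(π*x) dx = -2/π;  ∫_0^1 sin(π*x) dx = 2/π.
Sum: -2/π + 2/π = 0.
So RHS = -∫_0^1 v(x) φ(x) dx = 0.
LHS − RHS = 6/π ≠ 0, so the identity fails.
(For a valid weak derivative the identity must hold for EVERY test function, in particular this one. The failure shows v is NOT the weak derivative of u.)
Correct weak derivative would be u'(x) = -2*x - 2.


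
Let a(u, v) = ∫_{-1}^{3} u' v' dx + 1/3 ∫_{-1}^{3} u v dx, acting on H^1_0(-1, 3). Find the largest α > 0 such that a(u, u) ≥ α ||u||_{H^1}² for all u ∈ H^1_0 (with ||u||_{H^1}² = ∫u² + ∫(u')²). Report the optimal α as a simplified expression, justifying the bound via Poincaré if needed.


α = (16/3 + π^2)/(π^2 + 16)

Coercivity of a(·,·) on H^1_0(-1, 3) means a(u, u) ≥ α ||u||_{H^1}² for every u ∈ H^1_0.
The interval has length L = 4, and Poincaré/coercivity depend only on L. Here a(u, u) = ∫(u')² + (1/3)·∫u².
Here 0 < c = 1/3 < 1. The condition a(u,u) ≥ α||u||_{H^1}² reads (1−α)∫(u')² ≥ (α−c)∫u². Any admissible α is ≤ 1 (rapidly oscillating u have ∫u²/∫(u')² → 0), and α = 1 would force 0 ≥ (1−c)∫u², impossible since c < 1; so 1−α > 0. By the sharp Poincaré inequality on H^1_0 of an interval of length L, ∫(u')² ≥ (π/L)²∫u² with equality for the first sine mode sin(π(x−x₀)/L) (x₀ the left endpoint), so the inequality holds for all u iff (1−α)(π/L)² ≥ α − c, i.e. α ≤ ((π/L)² + c)/((π/L)² + 1) = (1 + c(L/π)²)/(1 + (L/π)²). With (π/L)² = π^2/16 and c = 1/3, the largest admissible constant is α = ((π/L)² + c)/((π/L)² + 1).
Simplifying, α = (16/3 + π^2)/(π^2 + 16).


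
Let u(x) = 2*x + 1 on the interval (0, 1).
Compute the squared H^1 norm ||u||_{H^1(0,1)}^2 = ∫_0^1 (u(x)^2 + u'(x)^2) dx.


||u||_{H^1}^2 = 25/3

The H^1 norm (squared) on an interval (0, L) is
  ||u||_{H^1}^2 = ∫_0^L u(x)^2 dx + ∫_0^L u'(x)^2 dx.
Compute u'(x) = 2.
Then u(x)^2 = 4*x**2 + 4*x + 1 and u'(x)^2 = 4.
Integrate each monomial from 0 to 1 using ∫_0^1 c·x^n dx = c·1^(n+1)/(n+1):
  ∫_0^1 u(x)^2 dx = ∫_0^1 (4*x^2 + 4*x + 1) dx. Term by term:
    ∫_0^1 4*x^2 dx = 4/3;  ∫_0^1 4*x dx = 2;  ∫_0^1 1 dx = 1.
  Sum: 4/3 + 2 + 1 = 13/3.
  ∫_0^1 u'(x)^2 dx = ∫_0^1 (4) dx. Term by term:
    ∫_0^1 4 dx = 4.
Adding: ||u||_{H^1}^2 = 13/3 + 4 = 25/3.


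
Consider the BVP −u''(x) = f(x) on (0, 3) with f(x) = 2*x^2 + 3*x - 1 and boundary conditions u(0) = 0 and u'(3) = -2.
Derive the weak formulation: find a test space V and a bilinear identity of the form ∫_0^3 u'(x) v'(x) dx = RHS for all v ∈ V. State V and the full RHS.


V = {v ∈ H^1(0, 3) : v(0) = 0} (test functions vanish at x = 0 where u is specified); weak form: ∫_0^3 u'v' dx = ∫_0^3 (2*x^2 + 3*x - 1) v dx − 2·v(3) for all v ∈ V.

Multiply both sides by a test function v and integrate from 0 to 3:
  ∫_0^3 −u''(x) v(x) dx = ∫_0^3 f(x) v(x) dx.
Integrate the LHS by parts once:
  ∫_0^3 −u'' v dx = −[u'(x) v(x)]_0^3 + ∫_0^3 u'(x) v'(x) dx.
Thus ∫_0^3 u'(x) v'(x) dx = ∫_0^3 f(x) v(x) dx + [u'(x) v(x)]_0^3.
Choose V so that boundary terms are either known or forced to vanish.
Mixed BC: u(0) = 0 (Dirichlet) and u'(3) = -2 (Neumann). Define V = {v ∈ H^1(0, 3) : v(0) = 0}. Then [u' v]_0^3 = u'(3)·v(3) − u'(0)·0 = − 2·v(3).
Weak formulation: find u (satisfying any essential BC) such that ∫_0^3 u'(x) v'(x) dx = ∫_0^3 f v dx − 2·v(3) for all v ∈ V (Dirichlet at 0 absorbed into V; Neumann datum at x = 3 contributes the boundary term).
Substituting f(x) = 2*x^2 + 3*x - 1, the right-hand side is ∫_0^3 (2*x^2 + 3*x - 1) v dx − 2·v(3).


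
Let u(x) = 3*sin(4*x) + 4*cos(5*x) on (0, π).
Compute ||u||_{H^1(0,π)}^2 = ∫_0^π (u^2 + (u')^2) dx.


||u||_{H^1(0,π)}^2 = -1664/3 + 569*π/2

u'(x) = -20*sin(5*x) + 12*cos(4*x).
Expand u² and (u')² and integrate term by term on (0, π), using: for integers n ≥ 1, ∫_0^π sin²(nx) dx = ∫_0^π cos²(nx) dx = π/2; for n ≠ n', ∫_0^π sin(nx)sin(n'x) dx = ∫_0^π cos(nx)cos(n'x) dx = 0; and by product-to-sum, ∫_0^π sin(nx)cos(n'x) dx = ½∫_0^π [sin((n+n')x) + sin((n−n')x)] dx, which is 0 when n+n' is even and 2n/(n²−n'²) when n+n' is odd (it need not vanish on (0, π)).
  u² squared terms: (3)²·∫sin(4x)² dx = 9·π/2 = 9*π/2;  (4)²·∫cos(5x)² dx = 16·π/2 = 8*π.
  u² cross terms: 2·(3)·(4)·∫sin(4x)·cos(5x) dx = 24·(-8/9) = -64/3.
  So ∫_0^π u² dx = 9*π/2 + 8*π − 64/3 = -64/3 + 25*π/2.
  (u')² squared terms: (-20)²·∫sin(5x)² dx = 400·π/2 = 200*π;  (12)²·∫cos(4x)² dx = 144·π/2 = 72*π.
  (u')² cross terms: 2·(-20)·(12)·∫sin(5x)·cos(4x) dx = -480·(10/9) = -1600/3.
  So ∫_0^π (u')² dx = 200*π + 72*π − 1600/3 = -1600/3 + 272*π.
||u||_{H^1}^2 = (-64/3 + 25*π/2) + (-1600/3 + 272*π) = -1664/3 + 569*π/2.


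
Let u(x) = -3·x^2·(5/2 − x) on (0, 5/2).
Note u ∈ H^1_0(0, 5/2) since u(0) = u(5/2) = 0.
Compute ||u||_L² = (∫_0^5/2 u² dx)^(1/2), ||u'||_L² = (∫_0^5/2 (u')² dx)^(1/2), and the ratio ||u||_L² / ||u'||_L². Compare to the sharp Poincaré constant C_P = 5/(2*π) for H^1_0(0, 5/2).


||u||_L² / ||u'||_L² = 5*sqrt(14)/28 < C_P = 5/(2*π).

u(x) = -3·x^2·(5/2 − x), so u'(x) = 3*x*(3*x - 5).
u(x) = -3·x^2·(5/2 − x) vanishes at x = 0 and x = 5/2, so u ∈ H^1_0(0, 5/2). Differentiate via the product rule and integrate the resulting polynomials term by term.
  ∫_0^5/2 u² dx = ∫_0^5/2 (9*x^6 - 45*x^5 + 225*x^4/4) dx. Term by term:
    ∫_0^5/2 9*x^6 dx = 703125/896;  ∫_0^5/2 -45*x^5 dx = -234375/128;  ∫_0^5/2 225*x^4/4 dx = 140625/128.
  Sum: 703125/896 − 234375/128 + 140625/128 = 46875/896.
  ∫_0^5/2 (u')² dx = ∫_0^5/2 (81*x^4 - 270*x^3 + 225*x^2) dx. Term by term:
    ∫_0^5/2 81*x^4 dx = 50625/32;  ∫_0^5/2 -270*x^3 dx = -84375/32;  ∫_0^5/2 225*x^2 dx = 9375/8.
  Sum: 50625/32 − 84375/32 + 9375/8 = 1875/16.
∫_0^5/2 u² dx = 46875/896, so ||u||_L² = 125*sqrt(42)/112.
∫_0^5/2 (u')² dx = 1875/16, so ||u'||_L² = 25*sqrt(3)/4.
Ratio ||u||_L² / ||u'||_L² = 5*sqrt(14)/28.
Sharp Poincaré constant on H^1_0(0, 5/2) is C_P = L/π = 5/(2*π), achieved by sin(2*π/5·x).
A polynomial bump cannot attain the sharp Poincaré constant (only the first sine eigenfunction does), so the ratio is strictly less than C_P, consistent with ||u||_L² ≤ C_P ||u'||_L².


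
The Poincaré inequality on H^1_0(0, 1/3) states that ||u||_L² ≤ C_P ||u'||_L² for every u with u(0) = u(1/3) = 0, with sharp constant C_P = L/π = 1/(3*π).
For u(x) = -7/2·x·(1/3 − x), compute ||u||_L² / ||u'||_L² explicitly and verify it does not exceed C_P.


||u||_L² / ||u'||_L² = sqrt(10)/30 < C_P = 1/(3*π).

u(x) = -7/2·x·(1/3 − x), so u'(x) = 7*x - 7/6.
u(x) = -7/2·x·(1/3 − x) vanishes at x = 0 and x = 1/3, so u ∈ H^1_0(0, 1/3). Differentiate via the product rule and integrate the resulting polynomials term by term.
  ∫_0^1/3 u² dx = ∫_0^1/3 (49*x^4/4 - 49*x^3/6 + 49*x^2/36) dx. Term by term:
    ∫_0^1/3 49*x^4/4 dx = 49/4860;  ∫_0^1/3 -49*x^3/6 dx = -49/1944;  ∫_0^1/3 49*x^2/36 dx = 49/2916.
  Sum: 49/4860 − 49/1944 + 49/2916 = 49/29160.
  ∫_0^1/3 (u')² dx = ∫_0^1/3 (49*x^2 - 49*x/3 + 49/36) dx. Term by term:
    ∫_0^1/3 49*x^2 dx = 49/81;  ∫_0^1/3 -49*x/3 dx = -49/54;  ∫_0^1/3 49/36 dx = 49/108.
  Sum: 49/81 − 49/54 + 49/108 = 49/324.
∫_0^1/3 u² dx = 49/29160, so ||u||_L² = 7*sqrt(10)/540.
∫_0^1/3 (u')² dx = 49/324, so ||u'||_L² = 7/18.
Ratio ||u||_L² / ||u'||_L² = sqrt(10)/30.
Sharp Poincaré constant on H^1_0(0, 1/3) is C_P = L/π = 1/(3*π), achieved by sin(3*π·x).
A polynomial bump cannot attain the sharp Poincaré constant (only the first sine eigenfunction does), so the ratio is strictly less than C_P, consistent with ||u||_L² ≤ C_P ||u'||_L².


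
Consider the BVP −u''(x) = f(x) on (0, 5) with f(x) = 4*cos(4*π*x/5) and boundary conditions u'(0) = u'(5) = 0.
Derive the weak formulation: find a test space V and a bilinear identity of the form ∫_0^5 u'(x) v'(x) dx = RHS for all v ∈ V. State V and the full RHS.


V = H^1(0, 5) (no boundary constraint on v; u is determined up to an additive constant); weak form: ∫_0^5 u'v' dx = ∫_0^5 (4*cos(4*π*x/5)) v dx for all v ∈ V.

Multiply both sides by a test function v and integrate from 0 to 5:
  ∫_0^5 −u''(x) v(x) dx = ∫_0^5 f(x) v(x) dx.
Integrate the LHS by parts once:
  ∫_0^5 −u'' v dx = −[u'(x) v(x)]_0^5 + ∫_0^5 u'(x) v'(x) dx.
Thus ∫_0^5 u'(x) v'(x) dx = ∫_0^5 f(x) v(x) dx + [u'(x) v(x)]_0^5.
Choose V so that boundary terms are either known or forced to vanish.
u has homogeneous Neumann: u'(0) = u'(5) = 0. So [u' v]_0^5 = 0·v(5) − 0·v(0) = 0 for any v; take V = H^1(0, 5).
Weak formulation: find u (satisfying any essential BC) such that ∫_0^5 u'(x) v'(x) dx = ∫_0^5 f v dx for all v ∈ V (homogeneous Neumann, so boundary terms vanish).
Substituting f(x) = 4*cos(4*π*x/5), the right-hand side is ∫_0^5 (4*cos(4*π*x/5)) v dx.
Compatibility check (pure Neumann): taking v ≡ 1 ∈ V gives 0 = ∫_0^5 f dx + (0) − (0), i.e. ∫_0^5 f dx must equal u'(0) − u'(5) = 0. Indeed ∫_0^5 (4*cos(4*π*x/5)) dx = 0, so the data are compatible. The solution is then unique only up to an additive constant (fix it e.g. by requiring ∫_0^5 u dx = 0).


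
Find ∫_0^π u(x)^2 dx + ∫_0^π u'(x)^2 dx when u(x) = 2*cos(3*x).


||u||_{H^1(0,π)}^2 = 20*π

u'(x) = -6*sin(3*x).
Expand u² and (u')² and integrate term by term on (0, π), using: for integers n ≥ 1, ∫_0^π sin²(nx) dx = ∫_0^π cos²(nx) dx = π/2; for n ≠ n', ∫_0^π sin(nx)sin(n'x) dx = ∫_0^π cos(nx)cos(n'x) dx = 0; and by product-to-sum, ∫_0^π sin(nx)cos(n'x) dx = ½∫_0^π [sin((n+n')x) + sin((n−n')x)] dx, which is 0 when n+n' is even and 2n/(n²−n'²) when n+n' is odd (it need not vanish on (0, π)).
  u² squared terms: (2)²·∫cos(3x)² dx = 4·π/2 = 2*π.
  So ∫_0^π u² dx = 2*π.
  (u')² squared terms: (-6)²·∫sin(3x)² dx = 36·π/2 = 18*π.
  So ∫_0^π (u')² dx = 18*π.
||u||_{H^1}^2 = (2*π) + (18*π) = 20*π.


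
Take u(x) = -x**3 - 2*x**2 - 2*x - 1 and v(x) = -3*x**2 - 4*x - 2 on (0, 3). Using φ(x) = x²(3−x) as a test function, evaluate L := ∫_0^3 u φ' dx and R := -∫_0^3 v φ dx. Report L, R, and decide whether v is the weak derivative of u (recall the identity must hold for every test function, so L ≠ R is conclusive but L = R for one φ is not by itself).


LHS = 135, RHS = 135. Yes, v = u' weakly.

u(x) = -x**3 - 2*x**2 - 2*x - 1, classical derivative u'(x) = -3*x**2 - 4*x - 2.
φ(x) = x²(3−x), so φ'(x) = 3*x*(2 - x).
Note φ(0) = φ(3) = 0, so the boundary term u·φ vanishes.
LHS = ∫_0^3 u(x) φ'(x) dx = ∫_0^3 (3*x^5 - 6*x^3 - 9*x^2 - 6*x) dx. Term by term:
  ∫_0^3 3*x^5 dx = 729/2;  ∫_0^3 -6*x^3 dx = -243/2;  ∫_0^3 -9*x^2 dx = -81;
  ∫_0^3 -6*x dx = -27.
Sum: 729/2 − 243/2 − 81 − 27 = 135.
So LHS = 135.
∫_0^3 v(x) φ(x) dx = ∫_0^3 (3*x^5 - 5*x^4 - 10*x^3 - 6*x^2) dx. Term by term:
  ∫_0^3 3*x^5 dx = 729/2;  ∫_0^3 -5*x^4 dx = -243;  ∫_0^3 -10*x^3 dx = -405/2;
  ∫_0^3 -6*x^2 dx = -54.
Sum: 729/2 − 243 − 405/2 − 54 = -135.
So RHS = -∫_0^3 v(x) φ(x) dx = 135.
LHS = RHS, so the identity holds for this test φ.
Moreover u is smooth here and v(x) = u'(x) = -3*x**2 - 4*x - 2 pointwise, so the identity holds for every test function. Hence v is the weak derivative of u.


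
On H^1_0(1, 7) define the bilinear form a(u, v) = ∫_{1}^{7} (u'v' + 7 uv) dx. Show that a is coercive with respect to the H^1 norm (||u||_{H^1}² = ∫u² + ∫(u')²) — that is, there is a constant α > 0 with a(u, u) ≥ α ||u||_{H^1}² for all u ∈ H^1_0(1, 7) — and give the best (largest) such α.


α = 1

Coercivity of a(·,·) on H^1_0(1, 7) means a(u, u) ≥ α ||u||_{H^1}² for every u ∈ H^1_0.
The interval has length L = 6, and Poincaré/coercivity depend only on L. Here a(u, u) = ∫(u')² + (7)·∫u².
Here c = 7 ≥ 1, so a(u,u) = ∫(u')² + c∫u² ≥ ∫(u')² + ∫u² = ||u||_{H^1}², i.e. α = 1 works. No larger α is possible: a(u,u) ≥ α||u||_{H^1}² means (1−α)∫(u')² ≥ (α−c)∫u², and for the modes u_n = sin(nπ(x−x₀)/L) (x₀ the left endpoint) one has ∫u_n²/∫(u_n')² = (L/(nπ))² → 0, so a(u_n,u_n)/||u_n||_{H^1}² → 1. Hence the optimal constant is α = 1.
Therefore α = 1.


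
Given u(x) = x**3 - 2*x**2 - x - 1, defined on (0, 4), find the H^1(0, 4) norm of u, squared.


||u||_{H^1}^2 = 90584/105

The H^1 norm (squared) on an interval (0, L) is
  ||u||_{H^1}^2 = ∫_0^L u(x)^2 dx + ∫_0^L u'(x)^2 dx.
Compute u'(x) = 3*x**2 - 4*x - 1.
Then u(x)^2 = x**6 - 4*x**5 + 2*x**4 + 2*x**3 + 5*x**2 + 2*x + 1 and u'(x)^2 = 9*x**4 - 24*x**3 + 10*x**2 + 8*x + 1.
Integrate each monomial from 0 to 4 using ∫_0^4 c·x^n dx = c·4^(n+1)/(n+1):
  ∫_0^4 u(x)^2 dx = ∫_0^4 (x^6 - 4*x^5 + 2*x^4 + 2*x^3 + 5*x^2 + 2*x + 1) dx. Term by term:
    ∫_0^4 x^6 dx = 16384/7;  ∫_0^4 -4*x^5 dx = -8192/3;  ∫_0^4 2*x^4 dx = 2048/5;
    ∫_0^4 2*x^3 dx = 128;  ∫_0^4 5*x^2 dx = 320/3;  ∫_0^4 2*x dx = 16;
    ∫_0^4 1 dx = 4.
  Sum: 16384/7 − 8192/3 + 2048/5 + 128 + 320/3 + 16 + 4 = 9596/35.
  ∫_0^4 u'(x)^2 dx = ∫_0^4 (9*x^4 - 24*x^3 + 10*x^2 + 8*x + 1) dx. Term by term:
    ∫_0^4 9*x^4 dx = 9216/5;  ∫_0^4 -24*x^3 dx = -1536;  ∫_0^4 10*x^2 dx = 640/3;
    ∫_0^4 8*x dx = 64;  ∫_0^4 1 dx = 4.
  Sum: 9216/5 − 1536 + 640/3 + 64 + 4 = 8828/15.
Adding: ||u||_{H^1}^2 = 9596/35 + 8828/15 = 90584/105.


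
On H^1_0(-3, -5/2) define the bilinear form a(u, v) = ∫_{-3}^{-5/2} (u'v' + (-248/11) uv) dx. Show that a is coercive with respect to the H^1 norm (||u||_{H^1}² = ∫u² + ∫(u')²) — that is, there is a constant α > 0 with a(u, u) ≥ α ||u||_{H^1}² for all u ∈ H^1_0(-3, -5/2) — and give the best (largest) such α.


α = 4*(-62 + 11*π^2)/(11*(1 + 4*π^2))

Coercivity of a(·,·) on H^1_0(-3, -5/2) means a(u, u) ≥ α ||u||_{H^1}² for every u ∈ H^1_0.
The interval has length L = 1/2, and Poincaré/coercivity depend only on L. Here a(u, u) = ∫(u')² + (-248/11)·∫u².
Here c = -248/11 < 0 with |c| < (π/L)² = 4*π^2, so coercivity still holds. The condition a(u,u) ≥ α||u||_{H^1}² reads (1−α)∫(u')² ≥ (α−c)∫u². Any admissible α is ≤ 1 (rapidly oscillating u have ∫u²/∫(u')² → 0), and α = 1 would force 0 ≥ (1−c)∫u², impossible since c < 1; so 1−α > 0. By the sharp Poincaré inequality on H^1_0 of an interval of length L, ∫(u')² ≥ (π/L)²∫u² with equality for the first sine mode sin(π(x−x₀)/L) (x₀ the left endpoint), so the inequality holds for all u iff (1−α)(π/L)² ≥ α − c, i.e. α ≤ ((π/L)² + c)/((π/L)² + 1) = (1 + c(L/π)²)/(1 + (L/π)²). (Direct route, valid since c ≤ 0: Poincaré gives c∫u² ≥ c(L/π)²∫(u')², so a(u,u) ≥ (1 + c(L/π)²)∫(u')², while ||u||_{H^1}² ≤ (1 + (L/π)²)∫(u')²; dividing yields the same α.) With (π/L)² = 4*π^2 and c = -248/11, the largest admissible constant is α = ((π/L)² + c)/((π/L)² + 1).
Simplifying, α = 4*(-62 + 11*π^2)/(11*(1 + 4*π^2)).


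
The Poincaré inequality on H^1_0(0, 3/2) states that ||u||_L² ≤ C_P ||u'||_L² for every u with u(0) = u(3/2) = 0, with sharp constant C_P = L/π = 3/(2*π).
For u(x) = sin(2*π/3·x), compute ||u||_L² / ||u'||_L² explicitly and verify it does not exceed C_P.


||u||_L² / ||u'||_L² = 3/(2*π) = C_P.

u(x) = sin(2*π/3·x), so u'(x) = 2*π*cos(2*π*x/3)/3.
Writing u(x) = A·sin(kπx/L) with A = 1 and k = 1, use ∫_0^L sin²(kπx/L) dx = L/2 and ∫_0^L cos²(kπx/L) dx = L/2.
u² = 1·sin²(2*π/3·x) and (u')² = 4*π^2/9·cos²(2*π/3·x), and each of sin², cos² integrates to L/2 = 3/4 over (0, 3/2).
∫_0^3/2 u² dx = 3/4, so ||u||_L² = sqrt(3)/2.
∫_0^3/2 (u')² dx = π^2/3, so ||u'||_L² = sqrt(3)*π/3.
Ratio ||u||_L² / ||u'||_L² = 3/(2*π).
Sharp Poincaré constant on H^1_0(0, 3/2) is C_P = L/π = 3/(2*π), achieved by sin(2*π/3·x).
This is the k = 1 eigenfunction (up to amplitude), so the ratio equals the sharp Poincaré constant exactly.


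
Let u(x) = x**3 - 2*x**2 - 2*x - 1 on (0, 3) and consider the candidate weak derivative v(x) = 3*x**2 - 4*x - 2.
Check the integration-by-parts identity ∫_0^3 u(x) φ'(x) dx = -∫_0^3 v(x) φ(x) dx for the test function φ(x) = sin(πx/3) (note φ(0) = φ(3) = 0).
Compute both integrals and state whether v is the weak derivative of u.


LHS = -33/π + 324/π^3, RHS = -33/π + 324/π^3. Yes, v = u' weakly.

u(x) = x**3 - 2*x**2 - 2*x - 1, classical derivative u'(x) = 3*x**2 - 4*x - 2.
φ(x) = sin(πx/3), so φ'(x) = π*cos(π*x/3)/3.
Note φ(0) = φ(3) = 0, so the boundary term u·φ vanishes.
LHS = ∫_0^3 u(x) φ'(x) dx = ∫_0^3 (π*x^3*cos(π*x/3)/3 - 2*π*x^2*cos(π*x/3)/3 - 2*π*x*cos(π*x/3)/3 - π*cos(π*x/3)/3) dx. Term by term:
  ∫_0^3 -π*cos(π*x/3)/3 dx = 0;  ∫_0^3 -2*π*x*cos(π*x/3)/3 dx = 12/π;  ∫_0^3 -2*π*x^2*cos(π*x/3)/3 dx = 36/π;
  ∫_0^3 π*x^3*cos(π*x/3)/3 dx = -81/π + 324/π^3.
Sum: 0 + 12/π + 36/π + -81/π + 324/π^3 = -33/π + 324/π^3.
So LHS = -33/π + 324/π^3.
∫_0^3 v(x) φ(x) dx = ∫_0^3 (3*x^2*sin(π*x/3) - 4*x*sin(π*x/3) - 2*sin(π*x/3)) dx. Term by term:
  ∫_0^3 -2*sin(π*x/3) dx = -12/π;  ∫_0^3 -4*x*sin(π*x/3) dx = -36/π;  ∫_0^3 3*x^2*sin(π*x/3) dx = -324/π^3 + 81/π.
Sum: -12/π − 36/π + -324/π^3 + 81/π = -324/π^3 + 33/π.
So RHS = -∫_0^3 v(x) φ(x) dx = -33/π + 324/π^3.
LHS = RHS, so the identity holds for this test φ.
Moreover u is smooth here and v(x) = u'(x) = 3*x**2 - 4*x - 2 pointwise, so the identity holds for every test function. Hence v is the weak derivative of u.
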